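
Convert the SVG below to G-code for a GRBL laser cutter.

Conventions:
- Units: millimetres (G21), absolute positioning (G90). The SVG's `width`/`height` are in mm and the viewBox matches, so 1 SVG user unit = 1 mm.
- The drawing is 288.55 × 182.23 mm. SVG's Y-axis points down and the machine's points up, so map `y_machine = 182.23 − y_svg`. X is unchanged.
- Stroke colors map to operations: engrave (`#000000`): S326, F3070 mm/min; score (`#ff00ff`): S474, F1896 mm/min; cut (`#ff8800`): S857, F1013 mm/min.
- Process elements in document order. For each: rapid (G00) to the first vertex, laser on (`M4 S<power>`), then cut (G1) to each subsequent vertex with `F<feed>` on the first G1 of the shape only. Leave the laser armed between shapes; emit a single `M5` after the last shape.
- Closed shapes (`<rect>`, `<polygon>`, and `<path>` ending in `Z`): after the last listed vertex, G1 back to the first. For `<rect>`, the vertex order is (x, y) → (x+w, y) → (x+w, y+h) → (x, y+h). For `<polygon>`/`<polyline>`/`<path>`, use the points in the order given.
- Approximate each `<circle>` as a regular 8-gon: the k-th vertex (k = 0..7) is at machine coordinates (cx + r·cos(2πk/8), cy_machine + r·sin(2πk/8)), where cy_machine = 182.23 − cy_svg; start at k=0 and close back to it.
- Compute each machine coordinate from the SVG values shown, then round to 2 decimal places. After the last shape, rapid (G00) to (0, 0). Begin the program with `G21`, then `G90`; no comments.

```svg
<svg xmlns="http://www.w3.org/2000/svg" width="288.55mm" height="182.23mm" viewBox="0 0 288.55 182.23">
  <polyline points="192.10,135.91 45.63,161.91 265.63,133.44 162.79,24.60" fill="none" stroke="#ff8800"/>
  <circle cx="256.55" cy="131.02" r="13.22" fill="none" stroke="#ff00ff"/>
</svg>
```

Since the viewBox matches the mm dimensions, user units are millimetres directly. The only transform is the Y-flip y_m = 182.23 − y_svg.

Shape 1 is a open polyline drawn with `<polyline>`. Its stroke #ff8800 means cut at S857, F1013. After flipping Y the toolpath is (192.10,46.32) → (45.63,20.32) → (265.63,48.79) → (162.79,157.63).

Shape 2 is a circle drawn with `<circle>`. Its stroke #ff00ff means score at S474, F1896. After flipping Y the toolpath is (269.77,51.21) → (265.90,60.56) → (256.55,64.43) → (247.20,60.56) → (243.33,51.21) → (247.20,41.86) → (256.55,37.99) → (265.90,41.86) → (269.77,51.21), returning to the start.

G21
G90
G00 X192.10 Y46.32
M4 S857
G1 X45.63 Y20.32 F1013
G1 X265.63 Y48.79
G1 X162.79 Y157.63
G00 X269.77 Y51.21
M4 S474
G1 X265.90 Y60.56 F1896
G1 X256.55 Y64.43
G1 X247.20 Y60.56
G1 X243.33 Y51.21
G1 X247.20 Y41.86
G1 X256.55 Y37.99
G1 X265.90 Y41.86
G1 X269.77 Y51.21
M5
G00 X0.00 Y0.00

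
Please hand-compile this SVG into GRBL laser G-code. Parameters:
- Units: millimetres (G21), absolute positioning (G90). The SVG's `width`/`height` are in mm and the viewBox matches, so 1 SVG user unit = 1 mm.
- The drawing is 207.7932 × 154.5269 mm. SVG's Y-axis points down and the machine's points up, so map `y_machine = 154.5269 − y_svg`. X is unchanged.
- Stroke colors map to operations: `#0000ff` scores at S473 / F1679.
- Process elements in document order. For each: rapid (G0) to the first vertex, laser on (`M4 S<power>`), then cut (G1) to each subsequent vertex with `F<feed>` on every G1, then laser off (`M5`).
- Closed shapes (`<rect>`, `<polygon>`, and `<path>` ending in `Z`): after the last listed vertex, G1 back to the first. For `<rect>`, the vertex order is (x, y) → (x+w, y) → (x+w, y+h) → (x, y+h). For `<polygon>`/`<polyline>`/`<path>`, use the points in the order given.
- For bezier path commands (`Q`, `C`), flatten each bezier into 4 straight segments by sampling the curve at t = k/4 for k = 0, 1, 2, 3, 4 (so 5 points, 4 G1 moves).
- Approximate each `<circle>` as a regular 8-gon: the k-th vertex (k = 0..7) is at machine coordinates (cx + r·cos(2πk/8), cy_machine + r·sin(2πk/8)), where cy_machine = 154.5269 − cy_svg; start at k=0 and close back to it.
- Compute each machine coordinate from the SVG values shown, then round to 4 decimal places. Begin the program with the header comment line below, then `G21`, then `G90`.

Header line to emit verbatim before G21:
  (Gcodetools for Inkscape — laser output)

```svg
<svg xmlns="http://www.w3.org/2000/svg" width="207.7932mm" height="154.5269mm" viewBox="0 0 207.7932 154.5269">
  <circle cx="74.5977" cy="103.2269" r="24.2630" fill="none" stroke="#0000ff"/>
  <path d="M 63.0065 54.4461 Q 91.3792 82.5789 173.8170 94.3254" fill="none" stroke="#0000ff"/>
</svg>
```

(Gcodetools for Inkscape — laser output)
G21
G90
G0 X98.8607 Y51.3000
M4 S473
G1 X91.7542 Y68.4565 F1679
G1 X74.5977 Y75.5630 F1679
G1 X57.4412 Y68.4565 F1679
G1 X50.3347 Y51.3000 F1679
G1 X57.4412 Y34.1435 F1679
G1 X74.5977 Y27.0370 F1679
G1 X91.7542 Y34.1435 F1679
G1 X98.8607 Y51.3000 F1679
M5
G0 X63.0065 Y100.0808
M4 S473
G1 X80.5719 Y87.0385 F1679
G1 X104.8955 Y76.0446 F1679
G1 X135.9772 Y67.0989 F1679
G1 X173.8170 Y60.2015 F1679
M5

Since the viewBox matches the mm dimensions, user units are millimetres directly. The only transform is the Y-flip y_m = 154.5269 − y_svg.

Shape 1 is a circle drawn with `<circle>`. Its stroke #0000ff means score at S473, F1679. After flipping Y the toolpath is (98.8607,51.3000) → (91.7542,68.4565) → (74.5977,75.5630) → (57.4412,68.4565) → (50.3347,51.3000) → (57.4412,34.1435) → (74.5977,27.0370) → (91.7542,34.1435) → (98.8607,51.3000), returning to the start.

Shape 2 is a quadratic bezier drawn with `<path>`. Its stroke #0000ff means score at S473, F1679. After flipping Y the toolpath is (63.0065,100.0808) → (80.5719,87.0385) → (104.8955,76.0446) → (135.9772,67.0989) → (173.8170,60.2015).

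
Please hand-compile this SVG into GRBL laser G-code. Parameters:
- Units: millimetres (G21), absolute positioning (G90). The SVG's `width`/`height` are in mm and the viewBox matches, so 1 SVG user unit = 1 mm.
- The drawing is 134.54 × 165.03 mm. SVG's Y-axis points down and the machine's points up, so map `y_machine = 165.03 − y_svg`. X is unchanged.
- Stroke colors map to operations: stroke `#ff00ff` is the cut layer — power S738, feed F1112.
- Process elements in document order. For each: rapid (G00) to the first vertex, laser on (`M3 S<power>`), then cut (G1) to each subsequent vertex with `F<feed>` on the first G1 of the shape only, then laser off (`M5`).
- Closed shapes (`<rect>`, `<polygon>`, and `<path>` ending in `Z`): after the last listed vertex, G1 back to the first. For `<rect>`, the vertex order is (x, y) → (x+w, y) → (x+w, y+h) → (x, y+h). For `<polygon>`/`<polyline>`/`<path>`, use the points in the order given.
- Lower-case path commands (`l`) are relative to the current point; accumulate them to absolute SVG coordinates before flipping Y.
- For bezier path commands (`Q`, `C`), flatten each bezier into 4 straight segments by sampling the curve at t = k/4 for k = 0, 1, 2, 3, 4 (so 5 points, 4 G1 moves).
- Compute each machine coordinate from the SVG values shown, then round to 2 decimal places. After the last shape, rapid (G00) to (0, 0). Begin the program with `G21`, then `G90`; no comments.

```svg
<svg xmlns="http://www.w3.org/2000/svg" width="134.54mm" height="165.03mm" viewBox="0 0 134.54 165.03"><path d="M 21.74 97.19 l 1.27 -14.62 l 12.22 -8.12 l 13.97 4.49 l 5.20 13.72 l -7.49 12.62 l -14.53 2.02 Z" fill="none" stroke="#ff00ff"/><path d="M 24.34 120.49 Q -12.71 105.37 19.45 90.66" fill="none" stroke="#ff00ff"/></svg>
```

1 u = 1 mm; y_m = 165.03 − y.

[1] `<path>` regular polygon, #ff00ff→cut S738 F1112: (21.74,67.84) → (23.01,82.46) → (35.23,90.58) → (49.20,86.09) → (54.40,72.37) → (46.91,59.75) → (32.38,57.73) → (21.74,67.84) (closed)

[2] `<path>` quadratic bezier, #ff00ff→cut S738 F1112: (24.34,44.54) → (10.14,52.07) → (4.59,59.56) → (7.70,66.99) → (19.45,74.37)

G21
G90
G00 X21.74 Y67.84
M3 S738
G1 X23.01 Y82.46 F1112
G1 X35.23 Y90.58
G1 X49.20 Y86.09
G1 X54.40 Y72.37
G1 X46.91 Y59.75
G1 X32.38 Y57.73
G1 X21.74 Y67.84
M5
G00 X24.34 Y44.54
M3 S738
G1 X10.14 Y52.07 F1112
G1 X4.59 Y59.56
G1 X7.70 Y66.99
G1 X19.45 Y74.37
M5
G00 X0.00 Y0.00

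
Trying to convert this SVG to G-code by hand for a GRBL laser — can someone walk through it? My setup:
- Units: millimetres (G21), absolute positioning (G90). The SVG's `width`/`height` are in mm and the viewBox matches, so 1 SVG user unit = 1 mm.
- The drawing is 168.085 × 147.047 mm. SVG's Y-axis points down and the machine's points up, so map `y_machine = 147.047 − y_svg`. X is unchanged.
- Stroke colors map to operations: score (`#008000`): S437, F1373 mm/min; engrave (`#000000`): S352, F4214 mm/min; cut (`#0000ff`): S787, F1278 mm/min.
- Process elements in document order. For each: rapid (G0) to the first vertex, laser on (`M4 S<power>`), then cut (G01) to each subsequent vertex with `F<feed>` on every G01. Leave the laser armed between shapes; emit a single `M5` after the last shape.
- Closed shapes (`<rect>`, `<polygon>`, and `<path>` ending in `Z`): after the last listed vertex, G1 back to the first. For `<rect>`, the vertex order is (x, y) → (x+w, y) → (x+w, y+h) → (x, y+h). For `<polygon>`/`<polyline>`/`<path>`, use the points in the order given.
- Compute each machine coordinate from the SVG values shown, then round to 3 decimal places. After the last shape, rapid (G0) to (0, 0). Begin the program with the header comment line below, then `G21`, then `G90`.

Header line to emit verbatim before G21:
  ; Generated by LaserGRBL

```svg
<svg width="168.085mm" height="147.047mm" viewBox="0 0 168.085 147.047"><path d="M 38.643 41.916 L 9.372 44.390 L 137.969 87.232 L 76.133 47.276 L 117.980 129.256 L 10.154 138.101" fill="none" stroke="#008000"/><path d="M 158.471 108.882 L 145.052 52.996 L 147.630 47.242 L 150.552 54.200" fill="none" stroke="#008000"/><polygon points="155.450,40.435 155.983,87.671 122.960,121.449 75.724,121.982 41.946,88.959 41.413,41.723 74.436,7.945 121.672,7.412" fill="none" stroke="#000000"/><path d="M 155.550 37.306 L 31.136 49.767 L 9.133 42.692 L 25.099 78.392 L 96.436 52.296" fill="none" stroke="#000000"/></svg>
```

; Generated by LaserGRBL
G21
G90
G0 X38.643 Y105.131
M4 S437
G01 X9.372 Y102.657 F1373
G01 X137.969 Y59.815 F1373
G01 X76.133 Y99.771 F1373
G01 X117.980 Y17.791 F1373
G01 X10.154 Y8.946 F1373
G0 X158.471 Y38.165
M4 S437
G01 X145.052 Y94.051 F1373
G01 X147.630 Y99.805 F1373
G01 X150.552 Y92.847 F1373
G0 X155.450 Y106.612
M4 S352
G01 X155.983 Y59.376 F4214
G01 X122.960 Y25.598 F4214
G01 X75.724 Y25.065 F4214
G01 X41.946 Y58.088 F4214
G01 X41.413 Y105.324 F4214
G01 X74.436 Y139.102 F4214
G01 X121.672 Y139.635 F4214
G01 X155.450 Y106.612 F4214
G0 X155.550 Y109.741
M4 S352
G01 X31.136 Y97.280 F4214
G01 X9.133 Y104.355 F4214
G01 X25.099 Y68.655 F4214
G01 X96.436 Y94.751 F4214
M5
G0 X0.000 Y0.000

viewBox `0 0 168.085 147.047` with mm width/height → 1 unit = 1 mm. Flip: y_m = 147.047 − y_svg.

**Shape 1** — `<path>` open polyline, stroke `#008000` → score (S437, F1373). Machine vertices: (38.643,105.131) → (9.372,102.657) → (137.969,59.815) → (76.133,99.771) → (117.980,17.791) → (10.154,8.946). Open path.

**Shape 2** — `<path>` open polyline, stroke `#008000` → score (S437, F1373). Machine vertices: (158.471,38.165) → (145.052,94.051) → (147.630,99.805) → (150.552,92.847). Open path.

**Shape 3** — `<polygon>` regular polygon, stroke `#000000` → engrave (S352, F4214). Machine vertices: (155.450,106.612) → (155.983,59.376) → (122.960,25.598) → (75.724,25.065) → (41.946,58.088) → (41.413,105.324) → (74.436,139.102) → (121.672,139.635) → (155.450,106.612). Closed: final G1 returns to the first vertex.

**Shape 4** — `<path>` open polyline, stroke `#000000` → engrave (S352, F4214). Machine vertices: (155.550,109.741) → (31.136,97.280) → (9.133,104.355) → (25.099,68.655) → (96.436,94.751). Open path.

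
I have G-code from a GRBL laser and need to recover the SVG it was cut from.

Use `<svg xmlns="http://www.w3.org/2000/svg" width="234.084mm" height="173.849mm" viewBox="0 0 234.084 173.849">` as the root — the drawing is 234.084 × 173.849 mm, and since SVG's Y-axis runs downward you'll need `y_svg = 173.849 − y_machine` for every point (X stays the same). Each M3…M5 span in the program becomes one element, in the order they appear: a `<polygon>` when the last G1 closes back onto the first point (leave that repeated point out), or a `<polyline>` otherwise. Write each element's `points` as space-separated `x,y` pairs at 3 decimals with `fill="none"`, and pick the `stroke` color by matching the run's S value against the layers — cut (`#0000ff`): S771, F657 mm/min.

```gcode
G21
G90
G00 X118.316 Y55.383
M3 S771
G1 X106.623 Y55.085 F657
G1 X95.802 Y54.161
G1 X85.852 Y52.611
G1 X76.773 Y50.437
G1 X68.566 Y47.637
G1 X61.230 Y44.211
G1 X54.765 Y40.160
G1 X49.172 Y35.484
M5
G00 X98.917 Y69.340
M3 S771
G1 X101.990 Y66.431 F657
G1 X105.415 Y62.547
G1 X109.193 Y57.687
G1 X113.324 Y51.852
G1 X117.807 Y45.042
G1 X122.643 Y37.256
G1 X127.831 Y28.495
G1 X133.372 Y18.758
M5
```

Each laser-on run becomes one SVG element. Flip Y back into SVG space with y_svg = 173.849 − y_machine. Every run uses S771, so all elements get stroke `#0000ff` (cut).

Run 1: The run is open, so emit a `<polyline>` with points (Y-flipped): 118.316,118.466 106.623,118.764 95.802,119.688 85.852,121.238 76.773,123.412 68.566,126.212 61.230,129.638 54.765,133.689 49.172,138.365.

Run 2: The run is open, so emit a `<polyline>` with points (Y-flipped): 98.917,104.509 101.990,107.418 105.415,111.302 109.193,116.162 113.324,121.997 117.807,128.807 122.643,136.593 127.831,145.354 133.372,155.091.

<svg xmlns="http://www.w3.org/2000/svg" width="234.084mm" height="173.849mm" viewBox="0 0 234.084 173.849">
  <polyline points="118.316,118.466 106.623,118.764 95.802,119.688 85.852,121.238 76.773,123.412 68.566,126.212 61.230,129.638 54.765,133.689 49.172,138.365" fill="none" stroke="#0000ff"/>
  <polyline points="98.917,104.509 101.990,107.418 105.415,111.302 109.193,116.162 113.324,121.997 117.807,128.807 122.643,136.593 127.831,145.354 133.372,155.091" fill="none" stroke="#0000ff"/>
</svg>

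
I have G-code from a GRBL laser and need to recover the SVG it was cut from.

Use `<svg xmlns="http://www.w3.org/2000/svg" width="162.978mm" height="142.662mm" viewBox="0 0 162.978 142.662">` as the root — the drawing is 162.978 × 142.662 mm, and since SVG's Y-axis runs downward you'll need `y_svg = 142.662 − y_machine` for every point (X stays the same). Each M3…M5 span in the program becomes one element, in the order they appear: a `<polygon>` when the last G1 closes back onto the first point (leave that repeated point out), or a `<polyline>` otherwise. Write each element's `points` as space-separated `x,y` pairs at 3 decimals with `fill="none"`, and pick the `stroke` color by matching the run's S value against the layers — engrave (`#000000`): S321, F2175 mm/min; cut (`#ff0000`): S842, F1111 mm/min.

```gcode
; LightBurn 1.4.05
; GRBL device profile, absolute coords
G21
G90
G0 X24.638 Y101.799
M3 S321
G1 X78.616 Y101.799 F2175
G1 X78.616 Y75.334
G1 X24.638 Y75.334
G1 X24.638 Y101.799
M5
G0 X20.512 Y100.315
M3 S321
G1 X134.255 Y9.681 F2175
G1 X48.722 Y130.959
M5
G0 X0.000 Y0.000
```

<svg xmlns="http://www.w3.org/2000/svg" width="162.978mm" height="142.662mm" viewBox="0 0 162.978 142.662">
  <polygon points="24.638,40.863 78.616,40.863 78.616,67.328 24.638,67.328" fill="none" stroke="#000000"/>
  <polyline points="20.512,42.347 134.255,132.981 48.722,11.703" fill="none" stroke="#000000"/>
</svg>

Machine Y-up, SVG Y-down with viewBox height 142.662, so y_svg = 142.662 − y_machine; X carries over. Every run uses S321, so all elements get stroke `#000000` (engrave).

Run 1: The run returns to its start, so emit a `<polygon>` with points (Y-flipped): 24.638,40.863 78.616,40.863 78.616,67.328 24.638,67.328.

Run 2: The run is open, so emit a `<polyline>` with points (Y-flipped): 20.512,42.347 134.255,132.981 48.722,11.703.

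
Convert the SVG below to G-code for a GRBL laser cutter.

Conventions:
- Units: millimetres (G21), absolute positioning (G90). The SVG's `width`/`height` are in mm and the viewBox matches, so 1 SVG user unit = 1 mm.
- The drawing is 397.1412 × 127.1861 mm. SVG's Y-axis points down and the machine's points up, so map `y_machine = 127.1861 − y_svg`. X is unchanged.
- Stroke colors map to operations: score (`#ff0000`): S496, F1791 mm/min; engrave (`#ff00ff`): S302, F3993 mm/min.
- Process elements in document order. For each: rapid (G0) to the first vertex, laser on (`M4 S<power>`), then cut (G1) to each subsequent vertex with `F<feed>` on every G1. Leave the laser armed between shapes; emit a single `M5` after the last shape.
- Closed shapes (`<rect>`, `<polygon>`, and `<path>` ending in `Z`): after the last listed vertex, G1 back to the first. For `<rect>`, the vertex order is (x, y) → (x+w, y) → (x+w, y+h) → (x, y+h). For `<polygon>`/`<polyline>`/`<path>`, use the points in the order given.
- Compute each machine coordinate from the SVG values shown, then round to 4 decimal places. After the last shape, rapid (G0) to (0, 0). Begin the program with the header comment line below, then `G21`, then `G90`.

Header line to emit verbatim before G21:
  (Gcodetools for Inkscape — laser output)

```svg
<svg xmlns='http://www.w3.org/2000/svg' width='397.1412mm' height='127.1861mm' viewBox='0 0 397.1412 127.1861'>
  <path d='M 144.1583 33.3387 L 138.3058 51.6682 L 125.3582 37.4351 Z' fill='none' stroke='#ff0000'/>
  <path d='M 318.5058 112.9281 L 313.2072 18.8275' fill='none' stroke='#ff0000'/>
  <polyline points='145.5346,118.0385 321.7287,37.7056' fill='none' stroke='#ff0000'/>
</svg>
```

Since the viewBox matches the mm dimensions, user units are millimetres directly. The only transform is the Y-flip y_m = 127.1861 − y_svg.

Shape 1 is a regular polygon drawn with `<path>`. Its stroke #ff0000 means score at S496, F1791. After flipping Y the toolpath is (144.1583,93.8474) → (138.3058,75.5179) → (125.3582,89.7510) → (144.1583,93.8474), returning to the start.

Shape 2 is a line segment drawn with `<path>`. Its stroke #ff0000 means score at S496, F1791. After flipping Y the toolpath is (318.5058,14.2580) → (313.2072,108.3586).

Shape 3 is a line segment drawn with `<polyline>`. Its stroke #ff0000 means score at S496, F1791. After flipping Y the toolpath is (145.5346,9.1476) → (321.7287,89.4805).

(Gcodetools for Inkscape — laser output)
G21
G90
G0 X144.1583 Y93.8474
M4 S496
G1 X138.3058 Y75.5179 F1791
G1 X125.3582 Y89.7510 F1791
G1 X144.1583 Y93.8474 F1791
G0 X318.5058 Y14.2580
M4 S496
G1 X313.2072 Y108.3586 F1791
G0 X145.5346 Y9.1476
M4 S496
G1 X321.7287 Y89.4805 F1791
M5
G0 X0.0000 Y0.0000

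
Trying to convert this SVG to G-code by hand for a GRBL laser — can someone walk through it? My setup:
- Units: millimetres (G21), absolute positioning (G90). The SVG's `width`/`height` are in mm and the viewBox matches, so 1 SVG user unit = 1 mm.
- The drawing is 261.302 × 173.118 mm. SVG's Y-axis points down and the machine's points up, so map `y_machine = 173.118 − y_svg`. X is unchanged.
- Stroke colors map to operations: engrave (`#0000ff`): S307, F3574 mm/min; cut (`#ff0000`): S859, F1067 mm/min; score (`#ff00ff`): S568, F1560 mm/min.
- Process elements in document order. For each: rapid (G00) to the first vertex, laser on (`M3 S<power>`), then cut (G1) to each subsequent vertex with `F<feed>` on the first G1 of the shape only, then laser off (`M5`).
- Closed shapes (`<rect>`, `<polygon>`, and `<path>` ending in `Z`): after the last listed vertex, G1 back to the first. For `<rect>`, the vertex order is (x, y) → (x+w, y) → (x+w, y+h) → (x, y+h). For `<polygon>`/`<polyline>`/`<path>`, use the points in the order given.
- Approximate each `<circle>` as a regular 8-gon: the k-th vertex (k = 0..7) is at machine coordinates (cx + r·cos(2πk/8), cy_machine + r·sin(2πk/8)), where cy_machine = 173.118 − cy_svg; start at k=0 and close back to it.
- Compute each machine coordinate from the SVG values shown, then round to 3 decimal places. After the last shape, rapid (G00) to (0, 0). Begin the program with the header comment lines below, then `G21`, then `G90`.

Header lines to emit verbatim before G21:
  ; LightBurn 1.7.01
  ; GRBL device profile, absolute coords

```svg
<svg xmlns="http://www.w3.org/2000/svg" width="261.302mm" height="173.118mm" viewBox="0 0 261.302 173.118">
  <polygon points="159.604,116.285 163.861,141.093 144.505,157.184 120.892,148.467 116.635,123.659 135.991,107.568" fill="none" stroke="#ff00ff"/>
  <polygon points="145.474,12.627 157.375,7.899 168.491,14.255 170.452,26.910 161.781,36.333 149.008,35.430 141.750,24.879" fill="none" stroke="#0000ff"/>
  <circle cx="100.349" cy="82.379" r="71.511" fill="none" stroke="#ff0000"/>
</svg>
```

Since the viewBox matches the mm dimensions, user units are millimetres directly. The only transform is the Y-flip y_m = 173.118 − y_svg.

Shape 1 is a regular polygon drawn with `<polygon>`. Its stroke #ff00ff means score at S568, F1560. After flipping Y the toolpath is (159.604,56.833) → (163.861,32.025) → (144.505,15.934) → (120.892,24.651) → (116.635,49.459) → (135.991,65.550) → (159.604,56.833), returning to the start.

Shape 2 is a regular polygon drawn with `<polygon>`. Its stroke #0000ff means engrave at S307, F3574. After flipping Y the toolpath is (145.474,160.491) → (157.375,165.219) → (168.491,158.863) → (170.452,146.208) → (161.781,136.785) → (149.008,137.688) → (141.750,148.239) → (145.474,160.491), returning to the start.

Shape 3 is a circle drawn with `<circle>`. Its stroke #ff0000 means cut at S859, F1067. After flipping Y the toolpath is (171.860,90.739) → (150.915,141.305) → (100.349,162.250) → (49.783,141.305) → (28.838,90.739) → (49.783,40.173) → (100.349,19.228) → (150.915,40.173) → (171.860,90.739), returning to the start.

; LightBurn 1.7.01
; GRBL device profile, absolute coords
G21
G90
G00 X159.604 Y56.833
M3 S568
G1 X163.861 Y32.025 F1560
G1 X144.505 Y15.934
G1 X120.892 Y24.651
G1 X116.635 Y49.459
G1 X135.991 Y65.550
G1 X159.604 Y56.833
M5
G00 X145.474 Y160.491
M3 S307
G1 X157.375 Y165.219 F3574
G1 X168.491 Y158.863
G1 X170.452 Y146.208
G1 X161.781 Y136.785
G1 X149.008 Y137.688
G1 X141.750 Y148.239
G1 X145.474 Y160.491
M5
G00 X171.860 Y90.739
M3 S859
G1 X150.915 Y141.305 F1067
G1 X100.349 Y162.250
G1 X49.783 Y141.305
G1 X28.838 Y90.739
G1 X49.783 Y40.173
G1 X100.349 Y19.228
G1 X150.915 Y40.173
G1 X171.860 Y90.739
M5
G00 X0.000 Y0.000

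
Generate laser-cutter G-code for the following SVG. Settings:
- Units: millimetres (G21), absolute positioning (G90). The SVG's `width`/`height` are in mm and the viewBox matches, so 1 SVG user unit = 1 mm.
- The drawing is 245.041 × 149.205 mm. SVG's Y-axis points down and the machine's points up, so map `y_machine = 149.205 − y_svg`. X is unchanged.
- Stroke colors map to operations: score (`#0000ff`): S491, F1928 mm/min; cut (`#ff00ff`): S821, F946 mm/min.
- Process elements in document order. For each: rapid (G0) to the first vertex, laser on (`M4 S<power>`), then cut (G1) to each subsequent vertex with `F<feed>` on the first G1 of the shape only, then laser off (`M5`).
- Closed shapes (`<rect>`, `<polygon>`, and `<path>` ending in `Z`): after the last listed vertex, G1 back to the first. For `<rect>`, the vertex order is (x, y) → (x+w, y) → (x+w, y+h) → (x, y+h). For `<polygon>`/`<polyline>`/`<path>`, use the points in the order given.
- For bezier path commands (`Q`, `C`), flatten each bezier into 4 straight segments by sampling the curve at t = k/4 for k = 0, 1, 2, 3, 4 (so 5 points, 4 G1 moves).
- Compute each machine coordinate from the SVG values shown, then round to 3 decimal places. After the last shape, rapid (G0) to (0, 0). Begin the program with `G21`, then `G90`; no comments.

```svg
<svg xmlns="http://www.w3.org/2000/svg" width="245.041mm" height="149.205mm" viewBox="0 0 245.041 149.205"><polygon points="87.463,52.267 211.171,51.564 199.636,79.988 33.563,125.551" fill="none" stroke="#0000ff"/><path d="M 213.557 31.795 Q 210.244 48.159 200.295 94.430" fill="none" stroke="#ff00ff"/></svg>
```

G21
G90
G0 X87.463 Y96.938
M4 S491
G1 X211.171 Y97.641 F1928
G1 X199.636 Y69.217
G1 X33.563 Y23.654
G1 X87.463 Y96.938
M5
G0 X213.557 Y117.410
M4 S821
G1 X211.486 Y107.359 F946
G1 X208.585 Y93.569
G1 X204.855 Y76.041
G1 X200.295 Y54.775
M5
G0 X0.000 Y0.000

Since the viewBox matches the mm dimensions, user units are millimetres directly. The only transform is the Y-flip y_m = 149.205 − y_svg.

Shape 1 is a closed polygon drawn with `<polygon>`. Its stroke #0000ff means score at S491, F1928. After flipping Y the toolpath is (87.463,96.938) → (211.171,97.641) → (199.636,69.217) → (33.563,23.654) → (87.463,96.938), returning to the start.

Shape 2 is a quadratic bezier drawn with `<path>`. Its stroke #ff00ff means cut at S821, F946. After flipping Y the toolpath is (213.557,117.410) → (211.486,107.359) → (208.585,93.569) → (204.855,76.041) → (200.295,54.775).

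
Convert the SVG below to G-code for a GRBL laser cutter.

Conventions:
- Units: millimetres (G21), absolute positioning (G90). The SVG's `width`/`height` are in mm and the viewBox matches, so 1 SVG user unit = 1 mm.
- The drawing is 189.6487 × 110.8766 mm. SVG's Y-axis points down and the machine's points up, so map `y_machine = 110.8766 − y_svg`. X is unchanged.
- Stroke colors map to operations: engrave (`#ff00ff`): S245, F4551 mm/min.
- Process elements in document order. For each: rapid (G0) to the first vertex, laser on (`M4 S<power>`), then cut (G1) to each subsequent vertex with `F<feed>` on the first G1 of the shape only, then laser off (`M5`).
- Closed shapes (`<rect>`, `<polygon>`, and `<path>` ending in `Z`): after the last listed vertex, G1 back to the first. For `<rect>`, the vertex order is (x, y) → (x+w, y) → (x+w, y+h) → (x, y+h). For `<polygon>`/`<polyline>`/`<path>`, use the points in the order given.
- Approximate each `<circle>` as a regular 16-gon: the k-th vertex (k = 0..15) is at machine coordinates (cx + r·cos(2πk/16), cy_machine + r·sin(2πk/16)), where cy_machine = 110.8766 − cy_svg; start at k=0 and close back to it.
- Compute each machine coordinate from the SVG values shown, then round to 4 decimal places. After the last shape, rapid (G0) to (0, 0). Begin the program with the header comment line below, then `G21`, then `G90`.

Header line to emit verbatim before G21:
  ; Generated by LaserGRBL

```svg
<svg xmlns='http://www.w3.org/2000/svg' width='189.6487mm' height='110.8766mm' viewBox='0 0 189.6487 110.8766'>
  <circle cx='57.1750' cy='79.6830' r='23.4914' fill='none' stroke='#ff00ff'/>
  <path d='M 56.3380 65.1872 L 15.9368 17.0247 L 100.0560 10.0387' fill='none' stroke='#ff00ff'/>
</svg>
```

Since the viewBox matches the mm dimensions, user units are millimetres directly. The only transform is the Y-flip y_m = 110.8766 − y_svg.

Shape 1 is a circle drawn with `<circle>`. Its stroke #ff00ff means engrave at S245, F4551. After flipping Y the toolpath is (80.6664,31.1936) → (78.8782,40.1834) → (73.7859,47.8045) → (66.1648,52.8968) → (57.1750,54.6850) → (48.1852,52.8968) → (40.5641,47.8045) → (35.4718,40.1834) → (33.6836,31.1936) → (35.4718,22.2038) → (40.5641,14.5827) → (48.1852,9.4904) → (57.1750,7.7022) → (66.1648,9.4904) → (73.7859,14.5827) → (78.8782,22.2038) → (80.6664,31.1936), returning to the start.

Shape 2 is a open polyline drawn with `<path>`. Its stroke #ff00ff means engrave at S245, F4551. After flipping Y the toolpath is (56.3380,45.6894) → (15.9368,93.8519) → (100.0560,100.8379).

; Generated by LaserGRBL
G21
G90
G0 X80.6664 Y31.1936
M4 S245
G1 X78.8782 Y40.1834 F4551
G1 X73.7859 Y47.8045
G1 X66.1648 Y52.8968
G1 X57.1750 Y54.6850
G1 X48.1852 Y52.8968
G1 X40.5641 Y47.8045
G1 X35.4718 Y40.1834
G1 X33.6836 Y31.1936
G1 X35.4718 Y22.2038
G1 X40.5641 Y14.5827
G1 X48.1852 Y9.4904
G1 X57.1750 Y7.7022
G1 X66.1648 Y9.4904
G1 X73.7859 Y14.5827
G1 X78.8782 Y22.2038
G1 X80.6664 Y31.1936
M5
G0 X56.3380 Y45.6894
M4 S245
G1 X15.9368 Y93.8519 F4551
G1 X100.0560 Y100.8379
M5
G0 X0.0000 Y0.0000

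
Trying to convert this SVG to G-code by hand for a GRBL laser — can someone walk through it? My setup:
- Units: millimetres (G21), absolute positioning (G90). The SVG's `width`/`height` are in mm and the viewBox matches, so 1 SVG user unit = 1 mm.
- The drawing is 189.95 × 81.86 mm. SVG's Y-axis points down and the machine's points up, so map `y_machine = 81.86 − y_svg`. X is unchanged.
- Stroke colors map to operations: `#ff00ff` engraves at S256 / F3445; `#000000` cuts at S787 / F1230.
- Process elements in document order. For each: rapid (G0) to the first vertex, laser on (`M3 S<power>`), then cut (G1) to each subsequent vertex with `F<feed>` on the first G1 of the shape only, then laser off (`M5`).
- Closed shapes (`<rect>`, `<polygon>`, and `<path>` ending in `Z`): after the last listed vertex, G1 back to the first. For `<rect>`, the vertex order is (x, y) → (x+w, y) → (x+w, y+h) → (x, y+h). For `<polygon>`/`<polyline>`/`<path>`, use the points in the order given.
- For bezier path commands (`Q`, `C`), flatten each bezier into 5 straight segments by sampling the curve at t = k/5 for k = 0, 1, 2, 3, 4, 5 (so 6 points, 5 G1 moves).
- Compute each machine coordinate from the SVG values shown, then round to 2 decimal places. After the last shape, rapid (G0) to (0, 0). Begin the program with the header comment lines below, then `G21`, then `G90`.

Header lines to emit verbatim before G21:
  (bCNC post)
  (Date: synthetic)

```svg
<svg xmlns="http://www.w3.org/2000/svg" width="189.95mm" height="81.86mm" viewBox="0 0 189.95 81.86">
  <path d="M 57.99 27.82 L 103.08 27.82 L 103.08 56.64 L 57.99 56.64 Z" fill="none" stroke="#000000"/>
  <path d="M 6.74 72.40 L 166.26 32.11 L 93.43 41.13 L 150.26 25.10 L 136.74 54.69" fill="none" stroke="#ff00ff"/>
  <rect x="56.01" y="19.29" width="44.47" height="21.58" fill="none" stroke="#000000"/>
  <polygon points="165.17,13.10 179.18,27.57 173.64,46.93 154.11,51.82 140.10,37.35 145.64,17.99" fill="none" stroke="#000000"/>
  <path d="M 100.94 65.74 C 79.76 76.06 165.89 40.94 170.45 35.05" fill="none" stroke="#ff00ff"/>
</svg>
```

Since the viewBox matches the mm dimensions, user units are millimetres directly. The only transform is the Y-flip y_m = 81.86 − y_svg.

Shape 1 is a rectangle drawn with `<path>`. Its stroke #000000 means cut at S787, F1230. After flipping Y the toolpath is (57.99,54.04) → (103.08,54.04) → (103.08,25.22) → (57.99,25.22) → (57.99,54.04), returning to the start.

Shape 2 is a open polyline drawn with `<path>`. Its stroke #ff00ff means engrave at S256, F3445. After flipping Y the toolpath is (6.74,9.46) → (166.26,49.75) → (93.43,40.73) → (150.26,56.76) → (136.74,27.17).

Shape 3 is a rectangle drawn with `<rect>`. Its stroke #000000 means cut at S787, F1230. After flipping Y the toolpath is (56.01,62.57) → (100.48,62.57) → (100.48,40.99) → (56.01,40.99) → (56.01,62.57), returning to the start.

Shape 4 is a regular polygon drawn with `<polygon>`. Its stroke #000000 means cut at S787, F1230. After flipping Y the toolpath is (165.17,68.76) → (179.18,54.29) → (173.64,34.93) → (154.11,30.04) → (140.10,44.51) → (145.64,63.87) → (165.17,68.76), returning to the start.

Shape 5 is a cubic bezier drawn with `<path>`. Its stroke #ff00ff means engrave at S256, F3445. After flipping Y the toolpath is (100.94,16.12) → (99.60,14.78) → (114.94,20.77) → (137.91,30.49) → (159.44,40.37) → (170.45,46.81).

(bCNC post)
(Date: synthetic)
G21
G90
G0 X57.99 Y54.04
M3 S787
G1 X103.08 Y54.04 F1230
G1 X103.08 Y25.22
G1 X57.99 Y25.22
G1 X57.99 Y54.04
M5
G0 X6.74 Y9.46
M3 S256
G1 X166.26 Y49.75 F3445
G1 X93.43 Y40.73
G1 X150.26 Y56.76
G1 X136.74 Y27.17
M5
G0 X56.01 Y62.57
M3 S787
G1 X100.48 Y62.57 F1230
G1 X100.48 Y40.99
G1 X56.01 Y40.99
G1 X56.01 Y62.57
M5
G0 X165.17 Y68.76
M3 S787
G1 X179.18 Y54.29 F1230
G1 X173.64 Y34.93
G1 X154.11 Y30.04
G1 X140.10 Y44.51
G1 X145.64 Y63.87
G1 X165.17 Y68.76
M5
G0 X100.94 Y16.12
M3 S256
G1 X99.60 Y14.78 F3445
G1 X114.94 Y20.77
G1 X137.91 Y30.49
G1 X159.44 Y40.37
G1 X170.45 Y46.81
M5
G0 X0.00 Y0.00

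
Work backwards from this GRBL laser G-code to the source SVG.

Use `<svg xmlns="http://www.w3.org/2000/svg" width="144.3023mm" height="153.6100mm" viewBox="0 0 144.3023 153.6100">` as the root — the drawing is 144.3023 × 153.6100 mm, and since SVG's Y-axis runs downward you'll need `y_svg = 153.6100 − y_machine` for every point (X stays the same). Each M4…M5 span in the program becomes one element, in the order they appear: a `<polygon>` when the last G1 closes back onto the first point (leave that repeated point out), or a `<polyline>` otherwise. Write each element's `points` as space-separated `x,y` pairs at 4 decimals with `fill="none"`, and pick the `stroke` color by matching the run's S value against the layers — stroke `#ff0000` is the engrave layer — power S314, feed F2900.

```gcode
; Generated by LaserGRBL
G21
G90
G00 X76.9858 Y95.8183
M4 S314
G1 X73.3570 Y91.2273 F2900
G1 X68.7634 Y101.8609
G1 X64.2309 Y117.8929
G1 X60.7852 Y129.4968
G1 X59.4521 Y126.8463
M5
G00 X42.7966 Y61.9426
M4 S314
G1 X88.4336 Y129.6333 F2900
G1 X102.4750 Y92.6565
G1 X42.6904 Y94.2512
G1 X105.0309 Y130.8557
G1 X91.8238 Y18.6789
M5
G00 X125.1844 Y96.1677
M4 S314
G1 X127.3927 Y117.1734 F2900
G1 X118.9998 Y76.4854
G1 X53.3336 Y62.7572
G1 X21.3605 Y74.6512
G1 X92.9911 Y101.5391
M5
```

Each laser-on run becomes one SVG element. Flip Y back into SVG space with y_svg = 153.6100 − y_machine. Every run uses S314, so all elements get stroke `#ff0000` (engrave).

Run 1: The run is open, so emit a `<polyline>` with points (Y-flipped): 76.9858,57.7917 73.3570,62.3827 68.7634,51.7491 64.2309,35.7171 60.7852,24.1132 59.4521,26.7637.

Run 2: The run is open, so emit a `<polyline>` with points (Y-flipped): 42.7966,91.6674 88.4336,23.9767 102.4750,60.9535 42.6904,59.3588 105.0309,22.7543 91.8238,134.9311.

Run 3: The run is open, so emit a `<polyline>` with points (Y-flipped): 125.1844,57.4423 127.3927,36.4366 118.9998,77.1246 53.3336,90.8528 21.3605,78.9588 92.9911,52.0709.

<svg xmlns="http://www.w3.org/2000/svg" width="144.3023mm" height="153.6100mm" viewBox="0 0 144.3023 153.6100">
  <polyline points="76.9858,57.7917 73.3570,62.3827 68.7634,51.7491 64.2309,35.7171 60.7852,24.1132 59.4521,26.7637" fill="none" stroke="#ff0000"/>
  <polyline points="42.7966,91.6674 88.4336,23.9767 102.4750,60.9535 42.6904,59.3588 105.0309,22.7543 91.8238,134.9311" fill="none" stroke="#ff0000"/>
  <polyline points="125.1844,57.4423 127.3927,36.4366 118.9998,77.1246 53.3336,90.8528 21.3605,78.9588 92.9911,52.0709" fill="none" stroke="#ff0000"/>
</svg>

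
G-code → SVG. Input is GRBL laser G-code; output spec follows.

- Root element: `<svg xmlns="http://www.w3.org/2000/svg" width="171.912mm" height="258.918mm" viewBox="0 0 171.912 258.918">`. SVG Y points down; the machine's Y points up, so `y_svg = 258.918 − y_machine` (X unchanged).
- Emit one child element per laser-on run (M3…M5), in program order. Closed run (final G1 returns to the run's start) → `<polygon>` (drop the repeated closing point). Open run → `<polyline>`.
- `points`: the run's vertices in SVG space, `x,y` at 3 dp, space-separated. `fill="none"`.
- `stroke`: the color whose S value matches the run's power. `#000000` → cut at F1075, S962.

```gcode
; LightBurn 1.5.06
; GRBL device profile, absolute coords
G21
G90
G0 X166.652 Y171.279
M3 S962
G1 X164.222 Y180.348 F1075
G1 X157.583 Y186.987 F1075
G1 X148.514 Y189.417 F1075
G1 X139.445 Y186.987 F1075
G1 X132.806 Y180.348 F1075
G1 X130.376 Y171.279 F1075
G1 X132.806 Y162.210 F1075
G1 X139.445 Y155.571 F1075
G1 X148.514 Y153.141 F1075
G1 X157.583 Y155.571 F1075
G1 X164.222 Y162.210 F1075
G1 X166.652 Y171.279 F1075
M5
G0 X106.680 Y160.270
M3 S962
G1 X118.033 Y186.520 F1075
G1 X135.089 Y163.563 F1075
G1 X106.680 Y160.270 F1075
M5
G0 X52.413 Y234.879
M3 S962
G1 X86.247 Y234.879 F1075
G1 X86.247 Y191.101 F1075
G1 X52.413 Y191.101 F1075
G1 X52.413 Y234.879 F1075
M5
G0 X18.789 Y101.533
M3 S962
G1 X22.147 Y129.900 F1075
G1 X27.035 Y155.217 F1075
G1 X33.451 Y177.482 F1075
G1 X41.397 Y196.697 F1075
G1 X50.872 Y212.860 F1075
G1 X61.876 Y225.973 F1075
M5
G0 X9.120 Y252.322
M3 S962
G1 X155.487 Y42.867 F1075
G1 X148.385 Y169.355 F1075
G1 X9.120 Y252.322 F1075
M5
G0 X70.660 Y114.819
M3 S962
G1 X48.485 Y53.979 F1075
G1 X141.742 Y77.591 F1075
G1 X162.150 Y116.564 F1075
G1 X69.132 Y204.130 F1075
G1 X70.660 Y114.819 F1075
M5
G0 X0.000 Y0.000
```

Each laser-on run becomes one SVG element. Flip Y back into SVG space with y_svg = 258.918 − y_machine. Every run uses S962, so all elements get stroke `#000000` (cut).

Run 1: The run returns to its start, so emit a `<polygon>` with points (Y-flipped): 166.652,87.639 164.222,78.570 157.583,71.931 148.514,69.501 139.445,71.931 132.806,78.570 130.376,87.639 132.806,96.708 139.445,103.347 148.514,105.777 157.583,103.347 164.222,96.708.

Run 2: The run returns to its start, so emit a `<polygon>` with points (Y-flipped): 106.680,98.648 118.033,72.398 135.089,95.355.

Run 3: The run returns to its start, so emit a `<polygon>` with points (Y-flipped): 52.413,24.039 86.247,24.039 86.247,67.817 52.413,67.817.

Run 4: The run is open, so emit a `<polyline>` with points (Y-flipped): 18.789,157.385 22.147,129.018 27.035,103.701 33.451,81.436 41.397,62.221 50.872,46.058 61.876,32.945.

Run 5: The run returns to its start, so emit a `<polygon>` with points (Y-flipped): 9.120,6.596 155.487,216.051 148.385,89.563.

Run 6: The run returns to its start, so emit a `<polygon>` with points (Y-flipped): 70.660,144.099 48.485,204.939 141.742,181.327 162.150,142.354 69.132,54.788.

<svg xmlns="http://www.w3.org/2000/svg" width="171.912mm" height="258.918mm" viewBox="0 0 171.912 258.918">
  <polygon points="166.652,87.639 164.222,78.570 157.583,71.931 148.514,69.501 139.445,71.931 132.806,78.570 130.376,87.639 132.806,96.708 139.445,103.347 148.514,105.777 157.583,103.347 164.222,96.708" fill="none" stroke="#000000"/>
  <polygon points="106.680,98.648 118.033,72.398 135.089,95.355" fill="none" stroke="#000000"/>
  <polygon points="52.413,24.039 86.247,24.039 86.247,67.817 52.413,67.817" fill="none" stroke="#000000"/>
  <polyline points="18.789,157.385 22.147,129.018 27.035,103.701 33.451,81.436 41.397,62.221 50.872,46.058 61.876,32.945" fill="none" stroke="#000000"/>
  <polygon points="9.120,6.596 155.487,216.051 148.385,89.563" fill="none" stroke="#000000"/>
  <polygon points="70.660,144.099 48.485,204.939 141.742,181.327 162.150,142.354 69.132,54.788" fill="none" stroke="#000000"/>
</svg>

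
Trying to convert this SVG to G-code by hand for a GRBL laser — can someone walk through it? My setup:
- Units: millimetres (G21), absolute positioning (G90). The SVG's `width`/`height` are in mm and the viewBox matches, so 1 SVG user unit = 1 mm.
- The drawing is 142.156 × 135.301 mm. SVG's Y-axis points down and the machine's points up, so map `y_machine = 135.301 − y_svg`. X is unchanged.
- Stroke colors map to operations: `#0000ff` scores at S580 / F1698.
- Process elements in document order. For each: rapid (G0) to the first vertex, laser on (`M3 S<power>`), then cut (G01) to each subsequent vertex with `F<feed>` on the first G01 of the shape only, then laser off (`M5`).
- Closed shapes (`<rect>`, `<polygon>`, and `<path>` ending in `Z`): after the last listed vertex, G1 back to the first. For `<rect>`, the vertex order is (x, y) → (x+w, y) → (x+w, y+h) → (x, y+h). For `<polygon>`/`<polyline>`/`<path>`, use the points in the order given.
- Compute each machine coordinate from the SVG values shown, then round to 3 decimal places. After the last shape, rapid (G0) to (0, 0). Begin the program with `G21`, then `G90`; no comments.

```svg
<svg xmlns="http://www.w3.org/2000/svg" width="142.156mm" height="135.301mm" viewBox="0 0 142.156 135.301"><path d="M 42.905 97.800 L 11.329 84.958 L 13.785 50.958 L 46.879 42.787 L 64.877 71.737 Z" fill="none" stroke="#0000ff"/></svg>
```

G21
G90
G0 X42.905 Y37.501
M3 S580
G01 X11.329 Y50.343 F1698
G01 X13.785 Y84.343
G01 X46.879 Y92.514
G01 X64.877 Y63.564
G01 X42.905 Y37.501
M5
G0 X0.000 Y0.000

1 u = 1 mm; y_m = 135.301 − y.

[1] `<path>` regular polygon, #0000ff→score S580 F1698: (42.905,37.501) → (11.329,50.343) → (13.785,84.343) → (46.879,92.514) → (64.877,63.564) → (42.905,37.501) (closed)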